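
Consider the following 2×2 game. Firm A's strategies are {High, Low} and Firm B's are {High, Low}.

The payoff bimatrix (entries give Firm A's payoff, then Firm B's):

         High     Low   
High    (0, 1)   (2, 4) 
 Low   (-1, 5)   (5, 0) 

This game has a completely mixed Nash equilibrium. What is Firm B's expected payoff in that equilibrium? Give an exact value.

5/2

First find x, the probability Firm A plays High, from Firm B's indifference between High and Low: x + 5(1−x) = 4x, giving x = 5/8.
Since Firm B is indifferent in equilibrium, Firm B's expected payoff equals the payoff from either column against (5/8, 3/8). Using High: (5/8) + 5(3/8) = 5/2.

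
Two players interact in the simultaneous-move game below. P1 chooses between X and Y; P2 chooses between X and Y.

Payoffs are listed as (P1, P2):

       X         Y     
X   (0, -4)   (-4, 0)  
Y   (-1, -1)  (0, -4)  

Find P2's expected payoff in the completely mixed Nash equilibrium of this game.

-16/7

First find p, the probability P1 plays X, from P2's indifference between X and Y: −4p − (1−p) = −4(1−p), giving p = 3/7.
Since P2 is indifferent in equilibrium, P2's expected payoff equals the payoff from either column against (3/7, 4/7). Using X: −4(3/7) − (4/7) = -16/7.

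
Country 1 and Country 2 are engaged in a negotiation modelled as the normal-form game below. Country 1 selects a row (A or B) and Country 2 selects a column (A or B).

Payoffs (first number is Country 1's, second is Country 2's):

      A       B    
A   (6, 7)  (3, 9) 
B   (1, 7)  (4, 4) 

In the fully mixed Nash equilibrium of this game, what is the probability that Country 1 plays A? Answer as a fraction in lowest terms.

Let r be the probability that Country 1 plays A. In a completely mixed equilibrium, Country 2 must be indifferent between A and B.
Country 2's expected payoff from A is 7r + 7(1−r); from B it is 9r + 4(1−r).
Setting these equal: 7 = 5r + 4, so r = 3/5.

3/5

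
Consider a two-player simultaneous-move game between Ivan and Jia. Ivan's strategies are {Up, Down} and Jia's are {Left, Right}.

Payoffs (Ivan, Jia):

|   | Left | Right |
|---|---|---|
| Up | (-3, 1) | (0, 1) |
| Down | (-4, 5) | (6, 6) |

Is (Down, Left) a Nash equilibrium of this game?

No

At (Down, Left), Ivan earns -4; switching to Up would give -3, so Ivan would deviate.
Jia earns 5; switching to Right would give 6, so Jia would deviate.
Since at least one player can profitably deviate, this is not a Nash equilibrium.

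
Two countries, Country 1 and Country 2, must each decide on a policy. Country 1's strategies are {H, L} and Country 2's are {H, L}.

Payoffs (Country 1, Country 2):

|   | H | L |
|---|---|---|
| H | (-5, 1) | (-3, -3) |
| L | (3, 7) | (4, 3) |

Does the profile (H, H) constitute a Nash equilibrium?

At (H, H), Country 1 earns -5; switching to L would give 3, so Country 1 would deviate.
Country 2 earns 1; switching to L would give -3, so Country 2 has no profitable deviation.
Since at least one player can profitably deviate, this is not a Nash equilibrium.

No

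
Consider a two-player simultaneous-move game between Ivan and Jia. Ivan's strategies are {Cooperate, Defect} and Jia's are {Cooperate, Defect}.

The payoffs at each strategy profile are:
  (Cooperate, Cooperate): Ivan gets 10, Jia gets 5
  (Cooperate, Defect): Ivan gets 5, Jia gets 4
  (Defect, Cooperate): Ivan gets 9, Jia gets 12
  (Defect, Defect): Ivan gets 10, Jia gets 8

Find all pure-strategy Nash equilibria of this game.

(Cooperate, Cooperate)

(Cooperate, Cooperate): Ivan gets 10 ≥ 9 from Defect, and Jia gets 5 ≥ 4 from Defect — Nash equilibrium.
(Cooperate, Defect): Ivan prefers Defect (10 > 5); Jia prefers Cooperate (5 > 4) — not an equilibrium.
(Defect, Cooperate): Ivan prefers Cooperate (10 > 9) — not an equilibrium.
(Defect, Defect): Jia prefers Cooperate (12 > 8) — not an equilibrium.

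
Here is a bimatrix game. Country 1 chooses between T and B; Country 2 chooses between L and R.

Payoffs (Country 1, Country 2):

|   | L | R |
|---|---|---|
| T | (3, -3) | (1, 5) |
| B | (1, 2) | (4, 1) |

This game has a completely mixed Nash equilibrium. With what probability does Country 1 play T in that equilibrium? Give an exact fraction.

Let p be the probability that Country 1 plays T. In a completely mixed equilibrium, Country 2 must be indifferent between L and R.
Country 2's expected payoff from L is −3p + 2(1−p); from R it is 5p + (1−p).
Setting these equal: −5p + 2 = 4p + 1, so p = 1/9.

1/9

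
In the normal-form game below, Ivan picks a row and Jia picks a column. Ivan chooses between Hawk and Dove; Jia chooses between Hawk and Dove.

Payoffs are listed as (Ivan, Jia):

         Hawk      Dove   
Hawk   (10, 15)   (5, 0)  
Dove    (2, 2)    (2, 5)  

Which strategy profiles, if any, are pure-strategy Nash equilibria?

(Hawk, Hawk)

(Hawk, Hawk): Ivan gets 10 ≥ 2 from Dove, and Jia gets 15 ≥ 0 from Dove — Nash equilibrium.
(Hawk, Dove): Jia prefers Hawk (15 > 0) — not an equilibrium.
(Dove, Hawk): Ivan prefers Hawk (10 > 2); Jia prefers Dove (5 > 2) — not an equilibrium.
(Dove, Dove): Ivan prefers Hawk (5 > 2) — not an equilibrium.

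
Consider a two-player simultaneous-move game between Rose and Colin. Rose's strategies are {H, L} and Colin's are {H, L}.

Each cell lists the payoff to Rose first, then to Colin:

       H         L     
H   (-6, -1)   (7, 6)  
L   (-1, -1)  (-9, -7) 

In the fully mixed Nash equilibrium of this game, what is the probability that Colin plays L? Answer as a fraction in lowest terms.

5/21

Let y be the probability that Colin plays H. In a completely mixed equilibrium, Rose must be indifferent between H and L.
Rose's expected payoff from H is −6y + 7(1−y); from L it is −y − 9(1−y).
Setting these equal: −13y + 7 = 8y − 9, so y = 16/21.
Therefore Colin plays L with probability 1 − 16/21 = 5/21.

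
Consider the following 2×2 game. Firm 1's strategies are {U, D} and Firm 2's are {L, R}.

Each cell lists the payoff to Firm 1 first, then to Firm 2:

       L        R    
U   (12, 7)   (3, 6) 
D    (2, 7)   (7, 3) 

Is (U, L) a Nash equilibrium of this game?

At (U, L), Firm 1 earns 12; switching to D would give 2, so Firm 1 has no profitable deviation.
Firm 2 earns 7; switching to R would give 6, so Firm 2 has no profitable deviation.
Neither player can gain by a unilateral deviation, so this profile is a Nash equilibrium.

Yes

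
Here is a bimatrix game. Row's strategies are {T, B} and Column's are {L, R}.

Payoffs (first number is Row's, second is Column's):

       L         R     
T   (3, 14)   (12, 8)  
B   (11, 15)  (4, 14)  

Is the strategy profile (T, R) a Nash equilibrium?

No

At (T, R), Row earns 12; switching to B would give 4, so Row has no profitable deviation.
Column earns 8; switching to L would give 14, so Column would deviate.
Since at least one player can profitably deviate, this is not a Nash equilibrium.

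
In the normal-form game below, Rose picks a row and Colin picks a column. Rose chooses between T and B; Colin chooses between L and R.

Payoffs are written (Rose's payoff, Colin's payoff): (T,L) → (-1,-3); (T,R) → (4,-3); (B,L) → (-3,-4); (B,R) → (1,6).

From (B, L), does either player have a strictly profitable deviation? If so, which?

Both

Rose at (B, L) earns -3; deviating to T yields -1 — a strict improvement.
Colin earns -4; deviating to R yields 6 — a strict improvement.
Both Rose and Colin have strictly profitable deviations.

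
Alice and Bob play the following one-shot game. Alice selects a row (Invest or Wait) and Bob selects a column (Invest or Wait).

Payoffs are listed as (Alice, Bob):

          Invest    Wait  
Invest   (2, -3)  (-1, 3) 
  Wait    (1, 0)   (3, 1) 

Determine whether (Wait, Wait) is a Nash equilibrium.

Yes

At (Wait, Wait), Alice earns 3; switching to Invest would give -1, so Alice has no profitable deviation.
Bob earns 1; switching to Invest would give 0, so Bob has no profitable deviation.
Neither player can gain by a unilateral deviation, so this profile is a Nash equilibrium.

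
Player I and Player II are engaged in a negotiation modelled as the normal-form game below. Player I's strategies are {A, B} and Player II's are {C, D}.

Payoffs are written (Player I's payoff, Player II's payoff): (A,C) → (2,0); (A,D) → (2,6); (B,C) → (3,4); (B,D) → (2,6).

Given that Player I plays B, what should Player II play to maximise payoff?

D

Against B, Player II earns 4 from C and 6 from D.
So D is the best response.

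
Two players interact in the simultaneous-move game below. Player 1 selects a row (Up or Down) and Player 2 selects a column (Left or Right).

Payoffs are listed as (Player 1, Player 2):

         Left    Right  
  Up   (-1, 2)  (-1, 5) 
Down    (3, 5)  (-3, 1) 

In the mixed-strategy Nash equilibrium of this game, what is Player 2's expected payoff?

23/7

First find p, the probability Player 1 plays Up, from Player 2's indifference between Left and Right: 2p + 5(1−p) = 5p + (1−p), giving p = 4/7.
Since Player 2 is indifferent in equilibrium, Player 2's expected payoff equals the payoff from either column against (4/7, 3/7). Using Left: 2(4/7) + 5(3/7) = 23/7.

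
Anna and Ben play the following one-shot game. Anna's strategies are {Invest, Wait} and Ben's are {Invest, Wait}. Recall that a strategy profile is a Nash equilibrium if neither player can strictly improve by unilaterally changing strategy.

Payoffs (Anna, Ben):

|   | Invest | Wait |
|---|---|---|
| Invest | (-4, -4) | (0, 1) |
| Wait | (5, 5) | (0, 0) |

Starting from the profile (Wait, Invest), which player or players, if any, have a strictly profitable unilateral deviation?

Neither

Anna at (Wait, Invest) earns 5; deviating to Invest yields -4 — not better.
Ben earns 5; deviating to Wait yields 0 — not better.
Neither player can strictly improve; the profile is a Nash equilibrium.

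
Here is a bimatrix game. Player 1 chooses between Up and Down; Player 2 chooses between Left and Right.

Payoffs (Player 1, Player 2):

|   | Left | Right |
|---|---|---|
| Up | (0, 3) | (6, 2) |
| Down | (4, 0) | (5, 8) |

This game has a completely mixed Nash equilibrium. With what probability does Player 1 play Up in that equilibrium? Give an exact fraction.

8/9

Let r be the probability that Player 1 plays Up. In a completely mixed equilibrium, Player 2 must be indifferent between Left and Right.
Player 2's expected payoff from Left is 3r; from Right it is 2r + 8(1−r).
Setting these equal: 3r = −6r + 8, so r = 8/9.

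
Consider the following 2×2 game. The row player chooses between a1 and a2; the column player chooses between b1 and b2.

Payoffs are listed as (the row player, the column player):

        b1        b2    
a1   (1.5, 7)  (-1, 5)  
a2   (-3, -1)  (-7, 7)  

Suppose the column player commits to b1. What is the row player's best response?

Against b1, the row player earns 1.5 from a1 and -3 from a2.
So a1 is the best response.

a1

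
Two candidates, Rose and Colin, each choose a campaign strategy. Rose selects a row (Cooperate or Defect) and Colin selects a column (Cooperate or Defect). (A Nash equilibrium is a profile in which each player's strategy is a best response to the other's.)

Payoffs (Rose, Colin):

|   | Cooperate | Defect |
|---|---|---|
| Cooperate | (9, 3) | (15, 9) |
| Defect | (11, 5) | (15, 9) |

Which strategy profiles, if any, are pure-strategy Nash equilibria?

(Cooperate, Cooperate): Rose prefers Defect (11 > 9); Colin prefers Defect (9 > 3) — not an equilibrium.
(Cooperate, Defect): Rose gets 15 ≥ 15 from Defect, and Colin gets 9 ≥ 3 from Cooperate — Nash equilibrium.
(Defect, Cooperate): Colin prefers Defect (9 > 5) — not an equilibrium.
(Defect, Defect): Rose gets 15 ≥ 15 from Cooperate, and Colin gets 9 ≥ 5 from Cooperate — Nash equilibrium.

(Cooperate, Defect) and (Defect, Defect)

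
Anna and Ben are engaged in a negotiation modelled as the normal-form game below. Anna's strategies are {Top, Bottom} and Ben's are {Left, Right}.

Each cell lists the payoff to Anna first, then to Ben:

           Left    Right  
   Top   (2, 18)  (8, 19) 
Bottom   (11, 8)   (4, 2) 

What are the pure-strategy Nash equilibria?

(Top, Left): Anna prefers Bottom (11 > 2); Ben prefers Right (19 > 18) — not an equilibrium.
(Top, Right): Anna gets 8 ≥ 4 from Bottom, and Ben gets 19 ≥ 18 from Left — Nash equilibrium.
(Bottom, Left): Anna gets 11 ≥ 2 from Top, and Ben gets 8 ≥ 2 from Right — Nash equilibrium.
(Bottom, Right): Anna prefers Top (8 > 4); Ben prefers Left (8 > 2) — not an equilibrium.

(Top, Right) and (Bottom, Left)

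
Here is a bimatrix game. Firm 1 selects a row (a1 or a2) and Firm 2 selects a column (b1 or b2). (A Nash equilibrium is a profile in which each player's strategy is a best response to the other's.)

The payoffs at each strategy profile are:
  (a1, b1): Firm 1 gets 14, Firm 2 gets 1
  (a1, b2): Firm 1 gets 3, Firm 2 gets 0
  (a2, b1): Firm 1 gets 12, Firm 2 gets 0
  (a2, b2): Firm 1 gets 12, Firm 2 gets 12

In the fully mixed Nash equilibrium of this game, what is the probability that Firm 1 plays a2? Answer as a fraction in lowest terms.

1/13

Let x be the probability that Firm 1 plays a1. In a completely mixed equilibrium, Firm 2 must be indifferent between b1 and b2.
Firm 2's expected payoff from b1 is x; from b2 it is 12(1−x).
Setting these equal: x = −12x + 12, so x = 12/13.
Therefore Firm 1 plays a2 with probability 1 − 12/13 = 1/13.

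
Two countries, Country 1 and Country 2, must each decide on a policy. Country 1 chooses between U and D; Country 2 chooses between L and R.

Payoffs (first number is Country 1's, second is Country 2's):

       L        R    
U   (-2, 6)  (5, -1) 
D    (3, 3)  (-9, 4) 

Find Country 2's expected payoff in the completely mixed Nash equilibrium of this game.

First find p, the probability Country 1 plays U, from Country 2's indifference between L and R: 6p + 3(1−p) = −p + 4(1−p), giving p = 1/8.
Since Country 2 is indifferent in equilibrium, Country 2's expected payoff equals the payoff from either column against (1/8, 7/8). Using L: 6(1/8) + 3(7/8) = 27/8.

27/8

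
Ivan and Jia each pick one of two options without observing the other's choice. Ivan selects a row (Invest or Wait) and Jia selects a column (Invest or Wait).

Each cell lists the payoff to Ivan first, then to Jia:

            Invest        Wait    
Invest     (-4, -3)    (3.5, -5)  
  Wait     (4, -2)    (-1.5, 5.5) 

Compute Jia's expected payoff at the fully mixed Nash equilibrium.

First find x, the probability Ivan plays Invest, from Jia's indifference between Invest and Wait: −3x − 2(1−x) = −5x + 5.5(1−x), giving x = 15/19.
Since Jia is indifferent in equilibrium, Jia's expected payoff equals the payoff from either column against (15/19, 4/19). Using Invest: −3(15/19) − 2(4/19) = -53/19.

-53/19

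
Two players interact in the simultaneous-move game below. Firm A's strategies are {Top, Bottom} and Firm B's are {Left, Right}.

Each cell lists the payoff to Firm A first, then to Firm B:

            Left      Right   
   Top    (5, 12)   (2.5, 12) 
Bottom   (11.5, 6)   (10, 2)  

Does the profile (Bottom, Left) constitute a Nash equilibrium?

Yes

At (Bottom, Left), Firm A earns 11.5; switching to Top would give 5, so Firm A has no profitable deviation.
Firm B earns 6; switching to Right would give 2, so Firm B has no profitable deviation.
Neither player can gain by a unilateral deviation, so this profile is a Nash equilibrium.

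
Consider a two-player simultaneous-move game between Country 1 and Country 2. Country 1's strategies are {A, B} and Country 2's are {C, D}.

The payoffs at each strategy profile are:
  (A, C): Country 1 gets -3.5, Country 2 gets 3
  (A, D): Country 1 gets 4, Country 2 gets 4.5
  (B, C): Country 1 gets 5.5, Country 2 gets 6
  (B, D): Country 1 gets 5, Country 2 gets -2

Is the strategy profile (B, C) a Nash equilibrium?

At (B, C), Country 1 earns 5.5; switching to A would give -3.5, so Country 1 has no profitable deviation.
Country 2 earns 6; switching to D would give -2, so Country 2 has no profitable deviation.
Neither player can gain by a unilateral deviation, so this profile is a Nash equilibrium.

Yes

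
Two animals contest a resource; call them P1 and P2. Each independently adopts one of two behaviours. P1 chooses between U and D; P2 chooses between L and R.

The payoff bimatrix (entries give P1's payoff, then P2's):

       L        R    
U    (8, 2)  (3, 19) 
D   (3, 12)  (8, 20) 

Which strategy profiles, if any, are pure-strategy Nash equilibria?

(U, L): P2 prefers R (19 > 2) — not an equilibrium.
(U, R): P1 prefers D (8 > 3) — not an equilibrium.
(D, L): P1 prefers U (8 > 3); P2 prefers R (20 > 12) — not an equilibrium.
(D, R): P1 gets 8 ≥ 3 from U, and P2 gets 20 ≥ 12 from L — Nash equilibrium.

(D, R)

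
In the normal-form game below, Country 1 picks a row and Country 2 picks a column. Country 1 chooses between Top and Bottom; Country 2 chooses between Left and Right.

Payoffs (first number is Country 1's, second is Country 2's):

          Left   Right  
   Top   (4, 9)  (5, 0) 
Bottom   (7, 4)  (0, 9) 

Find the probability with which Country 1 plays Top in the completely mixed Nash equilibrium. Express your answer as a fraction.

Let p be the probability that Country 1 plays Top. In a completely mixed equilibrium, Country 2 must be indifferent between Left and Right.
Country 2's expected payoff from Left is 9p + 4(1−p); from Right it is 9(1−p).
Setting these equal: 5p + 4 = −9p + 9, so p = 5/14.

5/14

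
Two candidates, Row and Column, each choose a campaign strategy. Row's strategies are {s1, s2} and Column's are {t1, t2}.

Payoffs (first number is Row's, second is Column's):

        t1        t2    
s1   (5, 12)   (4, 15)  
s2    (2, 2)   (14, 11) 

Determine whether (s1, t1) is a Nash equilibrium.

At (s1, t1), Row earns 5; switching to s2 would give 2, so Row has no profitable deviation.
Column earns 12; switching to t2 would give 15, so Column would deviate.
Since at least one player can profitably deviate, this is not a Nash equilibrium.

No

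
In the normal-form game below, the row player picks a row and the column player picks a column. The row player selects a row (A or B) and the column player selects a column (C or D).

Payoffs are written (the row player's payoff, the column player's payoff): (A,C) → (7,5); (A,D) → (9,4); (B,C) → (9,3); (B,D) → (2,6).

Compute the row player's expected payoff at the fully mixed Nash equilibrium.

First find y, the probability the column player plays C, from the row player's indifference between A and B: 7y + 9(1−y) = 9y + 2(1−y), giving y = 7/9.
Since the row player is indifferent in equilibrium, the row player's expected payoff equals the payoff from either row against (7/9, 2/9). Using A: 7(7/9) + 9(2/9) = 67/9.

67/9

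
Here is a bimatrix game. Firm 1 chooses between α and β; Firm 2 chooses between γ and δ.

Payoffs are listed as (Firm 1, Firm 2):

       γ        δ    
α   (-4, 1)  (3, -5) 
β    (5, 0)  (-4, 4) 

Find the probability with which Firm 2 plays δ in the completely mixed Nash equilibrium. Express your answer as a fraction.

Let y be the probability that Firm 2 plays γ. In a completely mixed equilibrium, Firm 1 must be indifferent between α and β.
Firm 1's expected payoff from α is −4y + 3(1−y); from β it is 5y − 4(1−y).
Setting these equal: −7y + 3 = 9y − 4, so y = 7/16.
Therefore Firm 2 plays δ with probability 1 − 7/16 = 9/16.

9/16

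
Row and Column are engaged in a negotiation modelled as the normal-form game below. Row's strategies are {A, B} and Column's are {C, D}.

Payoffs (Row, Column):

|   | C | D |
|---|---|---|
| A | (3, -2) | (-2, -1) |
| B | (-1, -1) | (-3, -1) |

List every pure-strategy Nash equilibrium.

(A, D)

(A, C): Column prefers D (-1 > -2) — not an equilibrium.
(A, D): Row gets -2 ≥ -3 from B, and Column gets -1 ≥ -2 from C — Nash equilibrium.
(B, C): Row prefers A (3 > -1) — not an equilibrium.
(B, D): Row prefers A (-2 > -3) — not an equilibrium.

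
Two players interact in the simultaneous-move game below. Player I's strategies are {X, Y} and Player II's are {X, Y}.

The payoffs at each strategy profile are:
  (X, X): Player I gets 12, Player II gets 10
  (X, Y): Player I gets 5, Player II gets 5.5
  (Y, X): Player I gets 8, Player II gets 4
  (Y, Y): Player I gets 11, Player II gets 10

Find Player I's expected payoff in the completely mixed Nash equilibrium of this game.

46/5

First find y, the probability Player II plays X, from Player I's indifference between X and Y: 12y + 5(1−y) = 8y + 11(1−y), giving y = 3/5.
Since Player I is indifferent in equilibrium, Player I's expected payoff equals the payoff from either row against (3/5, 2/5). Using X: 12(3/5) + 5(2/5) = 46/5.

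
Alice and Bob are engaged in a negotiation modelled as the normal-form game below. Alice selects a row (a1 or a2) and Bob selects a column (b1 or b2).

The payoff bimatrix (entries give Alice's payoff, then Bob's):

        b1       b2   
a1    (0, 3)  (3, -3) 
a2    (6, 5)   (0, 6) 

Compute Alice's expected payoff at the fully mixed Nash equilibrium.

First find y, the probability Bob plays b1, from Alice's indifference between a1 and a2: 3(1−y) = 6y, giving y = 1/3.
Since Alice is indifferent in equilibrium, Alice's expected payoff equals the payoff from either row against (1/3, 2/3). Using a1: 3(2/3) = 2.

2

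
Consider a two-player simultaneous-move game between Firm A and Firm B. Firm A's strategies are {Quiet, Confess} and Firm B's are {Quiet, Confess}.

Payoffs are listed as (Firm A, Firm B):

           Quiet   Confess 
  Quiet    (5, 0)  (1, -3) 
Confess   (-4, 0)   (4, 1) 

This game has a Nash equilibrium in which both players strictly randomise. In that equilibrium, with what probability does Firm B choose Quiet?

Let c be the probability that Firm B plays Quiet. In a completely mixed equilibrium, Firm A must be indifferent between Quiet and Confess.
Firm A's expected payoff from Quiet is 5c + (1−c); from Confess it is −4c + 4(1−c).
Setting these equal: 4c + 1 = −8c + 4, so c = 1/4.

1/4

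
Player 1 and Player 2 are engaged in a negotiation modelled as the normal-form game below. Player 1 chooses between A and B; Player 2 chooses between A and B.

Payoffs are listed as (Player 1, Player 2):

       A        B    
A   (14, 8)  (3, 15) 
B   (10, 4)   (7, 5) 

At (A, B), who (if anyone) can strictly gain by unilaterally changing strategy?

Player 1

Player 1 at (A, B) earns 3; deviating to B yields 7 — a strict improvement.
Player 2 earns 15; deviating to A yields 8 — not better.
Only Player 1 has a strictly profitable deviation.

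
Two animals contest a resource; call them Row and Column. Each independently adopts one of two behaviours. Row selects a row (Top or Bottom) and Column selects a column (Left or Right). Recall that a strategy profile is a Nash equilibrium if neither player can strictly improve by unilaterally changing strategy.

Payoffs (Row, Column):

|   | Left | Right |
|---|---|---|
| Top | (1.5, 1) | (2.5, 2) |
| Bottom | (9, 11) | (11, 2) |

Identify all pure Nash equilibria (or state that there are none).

(Top, Left): Row prefers Bottom (9 > 1.5); Column prefers Right (2 > 1) — not an equilibrium.
(Top, Right): Row prefers Bottom (11 > 2.5) — not an equilibrium.
(Bottom, Left): Row gets 9 ≥ 1.5 from Top, and Column gets 11 ≥ 2 from Right — Nash equilibrium.
(Bottom, Right): Column prefers Left (11 > 2) — not an equilibrium.

(Bottom, Left)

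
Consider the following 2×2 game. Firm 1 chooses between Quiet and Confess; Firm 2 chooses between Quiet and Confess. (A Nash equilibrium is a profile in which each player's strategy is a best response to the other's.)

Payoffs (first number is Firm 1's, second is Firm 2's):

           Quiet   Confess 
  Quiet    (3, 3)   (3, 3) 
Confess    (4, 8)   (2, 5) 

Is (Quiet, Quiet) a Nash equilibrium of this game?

No

At (Quiet, Quiet), Firm 1 earns 3; switching to Confess would give 4, so Firm 1 would deviate.
Firm 2 earns 3; switching to Confess would give 3, so Firm 2 has no profitable deviation.
Since at least one player can profitably deviate, this is not a Nash equilibrium.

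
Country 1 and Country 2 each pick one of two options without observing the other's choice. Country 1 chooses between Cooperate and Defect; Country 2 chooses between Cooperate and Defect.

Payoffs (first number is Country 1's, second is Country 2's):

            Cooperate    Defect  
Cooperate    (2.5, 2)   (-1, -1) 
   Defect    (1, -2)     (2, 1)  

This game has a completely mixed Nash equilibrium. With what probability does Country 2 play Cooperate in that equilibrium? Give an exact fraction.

2/3

Let y be the probability that Country 2 plays Cooperate. In a completely mixed equilibrium, Country 1 must be indifferent between Cooperate and Defect.
Country 1's expected payoff from Cooperate is 2.5y − (1−y); from Defect it is y + 2(1−y).
Setting these equal: 3.5y − 1 = −y + 2, so y = 2/3.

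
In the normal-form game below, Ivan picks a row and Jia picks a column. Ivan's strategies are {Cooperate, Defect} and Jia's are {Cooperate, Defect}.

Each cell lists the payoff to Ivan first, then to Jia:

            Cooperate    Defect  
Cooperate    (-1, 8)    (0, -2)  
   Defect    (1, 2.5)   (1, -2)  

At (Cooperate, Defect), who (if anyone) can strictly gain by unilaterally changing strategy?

Ivan at (Cooperate, Defect) earns 0; deviating to Defect yields 1 — a strict improvement.
Jia earns -2; deviating to Cooperate yields 8 — a strict improvement.
Both Ivan and Jia have strictly profitable deviations.

Both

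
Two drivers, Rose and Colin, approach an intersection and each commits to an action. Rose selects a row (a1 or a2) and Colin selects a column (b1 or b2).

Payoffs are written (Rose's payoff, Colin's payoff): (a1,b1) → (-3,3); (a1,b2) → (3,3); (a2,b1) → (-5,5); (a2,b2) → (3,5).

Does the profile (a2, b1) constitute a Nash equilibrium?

No

At (a2, b1), Rose earns -5; switching to a1 would give -3, so Rose would deviate.
Colin earns 5; switching to b2 would give 5, so Colin has no profitable deviation.
Since at least one player can profitably deviate, this is not a Nash equilibrium.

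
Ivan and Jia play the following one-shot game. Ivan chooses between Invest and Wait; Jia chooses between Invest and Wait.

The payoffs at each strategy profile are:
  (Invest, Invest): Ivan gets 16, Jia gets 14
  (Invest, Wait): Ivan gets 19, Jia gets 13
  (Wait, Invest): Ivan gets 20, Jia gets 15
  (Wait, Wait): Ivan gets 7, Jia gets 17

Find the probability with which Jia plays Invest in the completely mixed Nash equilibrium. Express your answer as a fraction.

3/4

Let y be the probability that Jia plays Invest. In a completely mixed equilibrium, Ivan must be indifferent between Invest and Wait.
Ivan's expected payoff from Invest is 16y + 19(1−y); from Wait it is 20y + 7(1−y).
Setting these equal: −3y + 19 = 13y + 7, so y = 3/4.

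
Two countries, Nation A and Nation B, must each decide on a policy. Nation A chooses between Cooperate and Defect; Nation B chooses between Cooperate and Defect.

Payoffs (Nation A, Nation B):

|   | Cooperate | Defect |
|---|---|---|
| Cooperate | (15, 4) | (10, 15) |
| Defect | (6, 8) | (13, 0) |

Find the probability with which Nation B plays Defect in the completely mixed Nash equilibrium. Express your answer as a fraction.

3/4

Let y be the probability that Nation B plays Cooperate. In a completely mixed equilibrium, Nation A must be indifferent between Cooperate and Defect.
Nation A's expected payoff from Cooperate is 15y + 10(1−y); from Defect it is 6y + 13(1−y).
Setting these equal: 5y + 10 = −7y + 13, so y = 1/4.
Therefore Nation B plays Defect with probability 1 − 1/4 = 3/4.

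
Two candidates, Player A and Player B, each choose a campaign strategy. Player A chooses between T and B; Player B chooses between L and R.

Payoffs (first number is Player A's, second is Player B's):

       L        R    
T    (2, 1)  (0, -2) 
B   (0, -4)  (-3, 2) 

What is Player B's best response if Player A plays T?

L

Against T, Player B earns 1 from L and -2 from R.
So L is the best response.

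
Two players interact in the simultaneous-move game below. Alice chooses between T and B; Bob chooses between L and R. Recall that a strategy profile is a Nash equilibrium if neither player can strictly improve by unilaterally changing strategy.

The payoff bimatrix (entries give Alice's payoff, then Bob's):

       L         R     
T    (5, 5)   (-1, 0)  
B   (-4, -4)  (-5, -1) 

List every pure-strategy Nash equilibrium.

(T, L)

(T, L): Alice gets 5 ≥ -4 from B, and Bob gets 5 ≥ 0 from R — Nash equilibrium.
(T, R): Bob prefers L (5 > 0) — not an equilibrium.
(B, L): Alice prefers T (5 > -4); Bob prefers R (-1 > -4) — not an equilibrium.
(B, R): Alice prefers T (-1 > -5) — not an equilibrium.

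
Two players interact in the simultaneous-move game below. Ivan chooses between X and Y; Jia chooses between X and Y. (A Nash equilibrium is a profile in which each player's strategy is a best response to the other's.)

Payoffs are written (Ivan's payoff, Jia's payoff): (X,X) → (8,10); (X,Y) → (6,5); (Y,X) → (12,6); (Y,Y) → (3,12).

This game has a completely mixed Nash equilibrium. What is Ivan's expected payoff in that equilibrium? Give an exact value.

48/7

First find y, the probability Jia plays X, from Ivan's indifference between X and Y: 8y + 6(1−y) = 12y + 3(1−y), giving y = 3/7.
Since Ivan is indifferent in equilibrium, Ivan's expected payoff equals the payoff from either row against (3/7, 4/7). Using X: 8(3/7) + 6(4/7) = 48/7.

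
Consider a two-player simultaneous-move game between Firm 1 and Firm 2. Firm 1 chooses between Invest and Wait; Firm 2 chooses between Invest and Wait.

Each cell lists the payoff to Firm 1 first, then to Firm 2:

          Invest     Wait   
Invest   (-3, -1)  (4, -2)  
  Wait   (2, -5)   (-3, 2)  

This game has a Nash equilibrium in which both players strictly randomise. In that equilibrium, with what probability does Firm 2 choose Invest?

7/12

Let y be the probability that Firm 2 plays Invest. In a completely mixed equilibrium, Firm 1 must be indifferent between Invest and Wait.
Firm 1's expected payoff from Invest is −3y + 4(1−y); from Wait it is 2y − 3(1−y).
Setting these equal: −7y + 4 = 5y − 3, so y = 7/12.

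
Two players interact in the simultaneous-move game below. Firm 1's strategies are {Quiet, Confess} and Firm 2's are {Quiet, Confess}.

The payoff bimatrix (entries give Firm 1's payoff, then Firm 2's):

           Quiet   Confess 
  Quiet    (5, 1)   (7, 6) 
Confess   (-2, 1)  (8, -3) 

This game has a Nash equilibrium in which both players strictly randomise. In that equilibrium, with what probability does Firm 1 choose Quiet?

Let x be the probability that Firm 1 plays Quiet. In a completely mixed equilibrium, Firm 2 must be indifferent between Quiet and Confess.
Firm 2's expected payoff from Quiet is x + (1−x); from Confess it is 6x − 3(1−x).
Setting these equal: 1 = 9x − 3, so x = 4/9.

4/9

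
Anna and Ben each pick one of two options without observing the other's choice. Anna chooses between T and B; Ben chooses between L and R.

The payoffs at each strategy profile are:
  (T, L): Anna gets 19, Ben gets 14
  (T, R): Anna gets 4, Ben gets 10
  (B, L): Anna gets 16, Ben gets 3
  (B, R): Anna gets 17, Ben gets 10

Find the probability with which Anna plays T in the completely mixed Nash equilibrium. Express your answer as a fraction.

7/11

Let x be the probability that Anna plays T. In a completely mixed equilibrium, Ben must be indifferent between L and R.
Ben's expected payoff from L is 14x + 3(1−x); from R it is 10x + 10(1−x).
Setting these equal: 11x + 3 = 10, so x = 7/11.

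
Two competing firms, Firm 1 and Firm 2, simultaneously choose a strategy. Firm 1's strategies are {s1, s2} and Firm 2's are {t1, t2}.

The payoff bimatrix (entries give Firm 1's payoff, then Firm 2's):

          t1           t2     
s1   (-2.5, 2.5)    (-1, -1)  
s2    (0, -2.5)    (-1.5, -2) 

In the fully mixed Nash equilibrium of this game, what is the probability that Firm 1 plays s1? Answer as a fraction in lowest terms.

Let p be the probability that Firm 1 plays s1. In a completely mixed equilibrium, Firm 2 must be indifferent between t1 and t2.
Firm 2's expected payoff from t1 is 2.5p − 2.5(1−p); from t2 it is −p − 2(1−p).
Setting these equal: 5p − 2.5 = p − 2, so p = 1/8.

1/8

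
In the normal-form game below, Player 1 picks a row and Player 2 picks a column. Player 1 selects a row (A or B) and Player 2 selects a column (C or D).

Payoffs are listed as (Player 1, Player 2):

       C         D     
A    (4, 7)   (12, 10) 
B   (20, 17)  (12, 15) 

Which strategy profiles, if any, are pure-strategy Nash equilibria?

(A, C): Player 1 prefers B (20 > 4); Player 2 prefers D (10 > 7) — not an equilibrium.
(A, D): Player 1 gets 12 ≥ 12 from B, and Player 2 gets 10 ≥ 7 from C — Nash equilibrium.
(B, C): Player 1 gets 20 ≥ 4 from A, and Player 2 gets 17 ≥ 15 from D — Nash equilibrium.
(B, D): Player 2 prefers C (17 > 15) — not an equilibrium.

(A, D) and (B, C)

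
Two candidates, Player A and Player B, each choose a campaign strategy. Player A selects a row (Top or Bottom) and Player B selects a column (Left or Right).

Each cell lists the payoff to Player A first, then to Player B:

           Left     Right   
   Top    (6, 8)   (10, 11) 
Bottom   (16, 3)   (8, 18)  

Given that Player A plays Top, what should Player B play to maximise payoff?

Right

Against Top, Player B earns 8 from Left and 11 from Right.
So Right is the best response.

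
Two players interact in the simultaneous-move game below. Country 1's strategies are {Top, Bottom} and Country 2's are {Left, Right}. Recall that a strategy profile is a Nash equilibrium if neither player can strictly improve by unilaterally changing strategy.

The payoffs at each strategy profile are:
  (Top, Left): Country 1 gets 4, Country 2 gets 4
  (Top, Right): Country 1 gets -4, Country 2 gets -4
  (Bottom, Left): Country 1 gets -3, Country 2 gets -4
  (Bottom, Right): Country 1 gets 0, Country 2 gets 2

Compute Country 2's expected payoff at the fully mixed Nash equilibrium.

-4/7

First find p, the probability Country 1 plays Top, from Country 2's indifference between Left and Right: 4p − 4(1−p) = −4p + 2(1−p), giving p = 3/7.
Since Country 2 is indifferent in equilibrium, Country 2's expected payoff equals the payoff from either column against (3/7, 4/7). Using Left: 4(3/7) − 4(4/7) = -4/7.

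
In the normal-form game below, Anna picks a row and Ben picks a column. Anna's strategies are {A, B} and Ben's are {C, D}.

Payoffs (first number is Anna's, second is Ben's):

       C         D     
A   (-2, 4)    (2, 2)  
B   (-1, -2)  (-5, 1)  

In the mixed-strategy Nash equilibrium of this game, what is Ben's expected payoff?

First find x, the probability Anna plays A, from Ben's indifference between C and D: 4x − 2(1−x) = 2x + (1−x), giving x = 3/5.
Since Ben is indifferent in equilibrium, Ben's expected payoff equals the payoff from either column against (3/5, 2/5). Using C: 4(3/5) − 2(2/5) = 8/5.

8/5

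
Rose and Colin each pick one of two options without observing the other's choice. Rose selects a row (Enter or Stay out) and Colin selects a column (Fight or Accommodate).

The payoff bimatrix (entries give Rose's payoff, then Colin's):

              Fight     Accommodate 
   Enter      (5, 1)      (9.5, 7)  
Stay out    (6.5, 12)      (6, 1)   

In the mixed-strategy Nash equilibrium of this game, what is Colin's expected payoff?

83/17

First find p, the probability Rose plays Enter, from Colin's indifference between Fight and Accommodate: p + 12(1−p) = 7p + (1−p), giving p = 11/17.
Since Colin is indifferent in equilibrium, Colin's expected payoff equals the payoff from either column against (11/17, 6/17). Using Fight: (11/17) + 12(6/17) = 83/17.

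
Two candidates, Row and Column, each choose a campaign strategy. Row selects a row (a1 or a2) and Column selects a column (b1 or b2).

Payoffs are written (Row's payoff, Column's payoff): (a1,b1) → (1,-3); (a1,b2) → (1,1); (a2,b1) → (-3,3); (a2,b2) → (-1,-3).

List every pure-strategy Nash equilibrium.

(a1, b2)

(a1, b1): Column prefers b2 (1 > -3) — not an equilibrium.
(a1, b2): Row gets 1 ≥ -1 from a2, and Column gets 1 ≥ -3 from b1 — Nash equilibrium.
(a2, b1): Row prefers a1 (1 > -3) — not an equilibrium.
(a2, b2): Row prefers a1 (1 > -1); Column prefers b1 (3 > -3) — not an equilibrium.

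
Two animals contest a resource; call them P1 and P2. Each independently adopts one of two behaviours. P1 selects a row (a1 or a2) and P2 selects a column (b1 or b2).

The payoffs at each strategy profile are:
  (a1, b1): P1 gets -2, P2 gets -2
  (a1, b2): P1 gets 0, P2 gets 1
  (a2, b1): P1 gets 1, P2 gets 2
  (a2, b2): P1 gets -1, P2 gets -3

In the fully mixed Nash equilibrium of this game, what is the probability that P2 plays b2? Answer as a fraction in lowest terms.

3/4

Let c be the probability that P2 plays b1. In a completely mixed equilibrium, P1 must be indifferent between a1 and a2.
P1's expected payoff from a1 is −2c; from a2 it is c − (1−c).
Setting these equal: −2c = 2c − 1, so c = 1/4.
Therefore P2 plays b2 with probability 1 − 1/4 = 3/4.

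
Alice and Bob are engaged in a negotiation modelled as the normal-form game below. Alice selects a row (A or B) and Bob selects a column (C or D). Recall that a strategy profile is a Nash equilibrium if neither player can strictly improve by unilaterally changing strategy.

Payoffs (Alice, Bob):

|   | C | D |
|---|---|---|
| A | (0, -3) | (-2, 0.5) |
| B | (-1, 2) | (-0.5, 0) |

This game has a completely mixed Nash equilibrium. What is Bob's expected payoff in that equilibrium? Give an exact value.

First find x, the probability Alice plays A, from Bob's indifference between C and D: −3x + 2(1−x) = 0.5x, giving x = 4/11.
Since Bob is indifferent in equilibrium, Bob's expected payoff equals the payoff from either column against (4/11, 7/11). Using C: −3(4/11) + 2(7/11) = 2/11.

2/11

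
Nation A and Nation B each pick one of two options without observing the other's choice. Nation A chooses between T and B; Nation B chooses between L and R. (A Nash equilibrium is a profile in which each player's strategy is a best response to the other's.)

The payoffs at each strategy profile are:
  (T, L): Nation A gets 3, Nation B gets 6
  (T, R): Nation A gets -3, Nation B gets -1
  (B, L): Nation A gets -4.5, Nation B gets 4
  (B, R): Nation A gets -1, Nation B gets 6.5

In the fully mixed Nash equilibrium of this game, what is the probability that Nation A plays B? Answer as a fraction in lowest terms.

14/19

Let r be the probability that Nation A plays T. In a completely mixed equilibrium, Nation B must be indifferent between L and R.
Nation B's expected payoff from L is 6r + 4(1−r); from R it is −r + 6.5(1−r).
Setting these equal: 2r + 4 = −7.5r + 6.5, so r = 5/19.
Therefore Nation A plays B with probability 1 − 5/19 = 14/19.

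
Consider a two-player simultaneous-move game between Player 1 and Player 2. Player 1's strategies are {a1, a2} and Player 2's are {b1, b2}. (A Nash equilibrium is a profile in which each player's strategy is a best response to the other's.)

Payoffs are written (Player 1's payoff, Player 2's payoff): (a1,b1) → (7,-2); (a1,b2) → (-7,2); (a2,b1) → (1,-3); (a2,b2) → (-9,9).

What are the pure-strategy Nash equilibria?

(a1, b2)

(a1, b1): Player 2 prefers b2 (2 > -2) — not an equilibrium.
(a1, b2): Player 1 gets -7 ≥ -9 from a2, and Player 2 gets 2 ≥ -2 from b1 — Nash equilibrium.
(a2, b1): Player 1 prefers a1 (7 > 1); Player 2 prefers b2 (9 > -3) — not an equilibrium.
(a2, b2): Player 1 prefers a1 (-7 > -9) — not an equilibrium.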